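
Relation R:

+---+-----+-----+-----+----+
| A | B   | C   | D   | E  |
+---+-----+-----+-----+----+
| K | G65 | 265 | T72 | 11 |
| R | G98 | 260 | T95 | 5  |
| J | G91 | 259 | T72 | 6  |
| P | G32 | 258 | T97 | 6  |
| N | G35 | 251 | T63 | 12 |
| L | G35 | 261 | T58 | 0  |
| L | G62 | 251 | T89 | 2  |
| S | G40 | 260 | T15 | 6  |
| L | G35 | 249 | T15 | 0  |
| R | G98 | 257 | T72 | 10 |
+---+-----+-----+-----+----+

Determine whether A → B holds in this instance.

A=K: 1 row → B = G65 ✓
A=R: 2 rows → B = G98, G98 ✓
A=J: 1 row → B = G91 ✓
A=P: 1 row → B = G32 ✓
A=N: 1 row → B = G35 ✓
A=L: 3 rows → B takes values {G35, G62} — violation
A=S: 1 row → B = G40 ✓
Two rows agree on A but differ on B, so A → B does not hold.

No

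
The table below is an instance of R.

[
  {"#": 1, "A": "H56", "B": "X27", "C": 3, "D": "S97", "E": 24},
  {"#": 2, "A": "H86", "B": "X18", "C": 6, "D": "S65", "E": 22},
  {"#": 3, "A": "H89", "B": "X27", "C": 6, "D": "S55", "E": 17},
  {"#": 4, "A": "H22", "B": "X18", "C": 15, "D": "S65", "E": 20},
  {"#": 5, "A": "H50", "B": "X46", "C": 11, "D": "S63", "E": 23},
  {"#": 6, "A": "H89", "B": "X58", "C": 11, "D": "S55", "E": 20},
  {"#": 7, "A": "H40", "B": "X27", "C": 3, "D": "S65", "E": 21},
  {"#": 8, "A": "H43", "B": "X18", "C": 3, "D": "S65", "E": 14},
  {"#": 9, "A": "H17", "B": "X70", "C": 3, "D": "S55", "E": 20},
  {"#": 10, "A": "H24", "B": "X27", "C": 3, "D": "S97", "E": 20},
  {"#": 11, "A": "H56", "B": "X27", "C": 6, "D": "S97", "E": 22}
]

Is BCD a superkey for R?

No

Rows 1 and 10 have the same BCD value (B=X27, C=3, D=S97) but are distinct tuples, so BCD does not determine every attribute — not a superkey.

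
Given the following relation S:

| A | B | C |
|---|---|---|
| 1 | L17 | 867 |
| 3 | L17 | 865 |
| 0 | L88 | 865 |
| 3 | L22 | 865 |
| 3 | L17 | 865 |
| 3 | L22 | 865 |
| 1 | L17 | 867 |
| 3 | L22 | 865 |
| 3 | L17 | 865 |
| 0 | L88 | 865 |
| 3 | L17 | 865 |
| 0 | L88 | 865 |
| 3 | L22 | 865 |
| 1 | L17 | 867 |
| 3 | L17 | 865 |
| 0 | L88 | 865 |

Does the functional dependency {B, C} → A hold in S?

(B=L17, C=867): 3 rows → A = 1, 1, 1 ✓
(B=L17, C=865): 5 rows → A = 3, 3, 3, 3, 3 ✓
(B=L88, C=865): 4 rows → A = 0, 0, 0, 0 ✓
(B=L22, C=865): 4 rows → A = 3, 3, 3, 3 ✓
Every {B, C} value is associated with a single A value, so {B, C} → A holds.

Yes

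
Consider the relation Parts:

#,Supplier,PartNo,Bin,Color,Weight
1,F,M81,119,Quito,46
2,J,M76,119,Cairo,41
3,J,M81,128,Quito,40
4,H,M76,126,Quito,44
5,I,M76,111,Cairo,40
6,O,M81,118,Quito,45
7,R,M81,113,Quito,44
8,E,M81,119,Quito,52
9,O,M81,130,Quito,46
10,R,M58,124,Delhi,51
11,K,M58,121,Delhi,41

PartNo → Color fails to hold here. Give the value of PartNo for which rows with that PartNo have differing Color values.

PartNo=M81: rows 1, 3, 6, 7, 8, 9 → Color = Quito, Quito, Quito, Quito, Quito, Quito ✓
PartNo=M76: rows 2, 4, 5 → Color takes values {Cairo, Quito} — violation
PartNo=M58: rows 10, 11 → Color = Delhi, Delhi ✓
The only PartNo value with inconsistent Color is PartNo=M76.

M76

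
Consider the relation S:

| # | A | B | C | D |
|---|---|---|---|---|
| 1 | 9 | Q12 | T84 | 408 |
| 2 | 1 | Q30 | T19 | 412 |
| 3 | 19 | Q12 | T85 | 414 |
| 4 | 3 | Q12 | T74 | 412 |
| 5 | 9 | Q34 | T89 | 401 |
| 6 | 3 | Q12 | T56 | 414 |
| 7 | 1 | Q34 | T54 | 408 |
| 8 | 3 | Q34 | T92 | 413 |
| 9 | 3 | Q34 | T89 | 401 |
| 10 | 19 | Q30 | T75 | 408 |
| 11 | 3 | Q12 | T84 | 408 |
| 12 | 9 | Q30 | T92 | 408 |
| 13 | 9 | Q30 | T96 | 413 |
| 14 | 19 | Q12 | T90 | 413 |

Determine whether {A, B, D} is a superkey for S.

All 14 rows have distinct {A, B, D} values, so {A, B, D} → (all attributes) holds and {A, B, D} is a superkey.

Yes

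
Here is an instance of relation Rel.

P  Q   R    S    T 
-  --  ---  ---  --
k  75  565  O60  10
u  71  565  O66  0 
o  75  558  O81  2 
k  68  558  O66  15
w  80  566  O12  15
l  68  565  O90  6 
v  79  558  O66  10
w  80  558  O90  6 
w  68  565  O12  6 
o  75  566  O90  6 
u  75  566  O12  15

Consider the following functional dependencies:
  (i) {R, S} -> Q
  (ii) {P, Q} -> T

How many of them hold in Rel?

(i) {R, S} -> Q: (R=558, S=O66): 2 rows → Q takes values {68, 79} — violation; (R=566, S=O12): 2 rows → Q takes values {80, 75} — violation — fails.
(ii) {P, Q} -> T: (P=o, Q=75): 2 rows → T takes values {2, 6} — violation; (P=w, Q=80): 2 rows → T takes values {15, 6} — violation — fails.
None of the 2 dependencies hold.

0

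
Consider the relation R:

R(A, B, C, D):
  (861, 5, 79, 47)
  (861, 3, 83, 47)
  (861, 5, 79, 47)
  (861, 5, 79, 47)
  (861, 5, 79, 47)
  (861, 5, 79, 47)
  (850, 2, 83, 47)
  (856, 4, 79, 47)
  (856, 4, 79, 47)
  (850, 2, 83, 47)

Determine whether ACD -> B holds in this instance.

Yes

(A=861, C=79, D=47): 5 rows → B = 5, 5, 5, 5, 5 ✓
(A=861, C=83, D=47): 1 row → B = 3 ✓
(A=850, C=83, D=47): 2 rows → B = 2, 2 ✓
(A=856, C=79, D=47): 2 rows → B = 4, 4 ✓
Every ACD value is associated with a single B value, so ACD -> B holds.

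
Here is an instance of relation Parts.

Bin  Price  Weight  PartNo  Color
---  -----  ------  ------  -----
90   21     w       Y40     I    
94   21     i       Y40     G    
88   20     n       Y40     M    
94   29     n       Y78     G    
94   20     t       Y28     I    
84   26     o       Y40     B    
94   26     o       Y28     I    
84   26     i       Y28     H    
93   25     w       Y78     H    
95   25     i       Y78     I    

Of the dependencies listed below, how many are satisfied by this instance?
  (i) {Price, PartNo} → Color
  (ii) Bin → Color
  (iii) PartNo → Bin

(i) {Price, PartNo} → Color: (Price=21, PartNo=Y40): 2 rows → Color takes values {I, G} — violation; (Price=26, PartNo=Y28): 2 rows → Color takes values {I, H} — violation; (Price=25, PartNo=Y78): 2 rows → Color takes values {H, I} — violation — fails.
(ii) Bin → Color: Bin=94: 4 rows → Color takes values {G, I} — violation; Bin=84: 2 rows → Color takes values {B, H} — violation — fails.
(iii) PartNo → Bin: PartNo=Y40: 4 rows → Bin takes values {90, 94, 88, 84} — violation; PartNo=Y78: 3 rows → Bin takes values {94, 93, 95} — violation; PartNo=Y28: 3 rows → Bin takes values {94, 84} — violation — fails.
None of the 3 dependencies hold.

0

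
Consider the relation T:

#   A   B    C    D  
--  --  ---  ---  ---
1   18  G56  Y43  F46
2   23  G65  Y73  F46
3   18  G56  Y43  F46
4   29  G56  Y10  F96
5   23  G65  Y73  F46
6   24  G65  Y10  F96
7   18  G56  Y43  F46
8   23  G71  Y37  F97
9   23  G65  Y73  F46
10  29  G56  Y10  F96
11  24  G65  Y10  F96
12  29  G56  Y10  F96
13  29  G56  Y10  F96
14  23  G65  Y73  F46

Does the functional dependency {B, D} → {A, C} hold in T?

Yes

(B=G56, D=F46): rows 1, 3, 7 → {A,C} = (18, Y43), (18, Y43), (18, Y43) ✓
(B=G65, D=F46): rows 2, 5, 9, 14 → {A,C} = (23, Y73), (23, Y73), (23, Y73), (23, Y73) ✓
(B=G56, D=F96): rows 4, 10, 12, 13 → {A,C} = (29, Y10), (29, Y10), (29, Y10), (29, Y10) ✓
(B=G65, D=F96): rows 6, 11 → {A,C} = (24, Y10), (24, Y10) ✓
(B=G71, D=F97): row 8 → {A,C} = (23, Y37) ✓
Every {B, D} value is associated with a single {A, C} value, so {B, D} → {A, C} holds.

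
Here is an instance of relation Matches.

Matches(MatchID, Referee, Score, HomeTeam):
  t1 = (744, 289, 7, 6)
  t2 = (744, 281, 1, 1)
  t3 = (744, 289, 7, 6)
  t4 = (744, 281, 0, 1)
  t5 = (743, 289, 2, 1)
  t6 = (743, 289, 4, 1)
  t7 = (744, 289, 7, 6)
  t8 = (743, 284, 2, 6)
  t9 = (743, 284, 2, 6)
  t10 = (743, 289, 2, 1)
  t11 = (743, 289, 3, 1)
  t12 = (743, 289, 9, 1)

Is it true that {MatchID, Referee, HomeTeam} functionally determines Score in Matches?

No

(MatchID=744, Referee=289, HomeTeam=6): rows 1, 3, 7 → Score = 7, 7, 7 ✓
(MatchID=744, Referee=281, HomeTeam=1): rows 2, 4 → Score takes values {1, 0} — violation
(MatchID=743, Referee=289, HomeTeam=1): rows 5, 6, 10, 11, 12 → Score takes values {2, 4, 3, 9} — violation
(MatchID=743, Referee=284, HomeTeam=6): rows 8, 9 → Score = 2, 2 ✓
Two rows agree on {MatchID, Referee, HomeTeam} but differ on Score, so {MatchID, Referee, HomeTeam} → Score does not hold.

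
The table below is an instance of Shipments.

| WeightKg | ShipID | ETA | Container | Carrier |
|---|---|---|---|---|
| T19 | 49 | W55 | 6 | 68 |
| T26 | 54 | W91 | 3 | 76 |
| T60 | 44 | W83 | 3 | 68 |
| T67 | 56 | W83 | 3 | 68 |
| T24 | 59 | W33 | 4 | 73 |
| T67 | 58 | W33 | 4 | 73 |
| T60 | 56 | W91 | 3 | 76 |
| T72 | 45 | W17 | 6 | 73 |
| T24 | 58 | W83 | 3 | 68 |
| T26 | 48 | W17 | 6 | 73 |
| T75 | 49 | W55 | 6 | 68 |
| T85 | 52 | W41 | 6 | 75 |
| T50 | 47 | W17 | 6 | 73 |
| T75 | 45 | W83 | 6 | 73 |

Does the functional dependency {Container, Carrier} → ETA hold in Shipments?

No

(Container=6, Carrier=68): 2 rows → ETA = W55, W55 ✓
(Container=3, Carrier=76): 2 rows → ETA = W91, W91 ✓
(Container=3, Carrier=68): 3 rows → ETA = W83, W83, W83 ✓
(Container=4, Carrier=73): 2 rows → ETA = W33, W33 ✓
(Container=6, Carrier=73): 4 rows → ETA takes values {W17, W83} — violation
(Container=6, Carrier=75): 1 row → ETA = W41 ✓
Two rows agree on {Container, Carrier} but differ on ETA, so {Container, Carrier} → ETA does not hold.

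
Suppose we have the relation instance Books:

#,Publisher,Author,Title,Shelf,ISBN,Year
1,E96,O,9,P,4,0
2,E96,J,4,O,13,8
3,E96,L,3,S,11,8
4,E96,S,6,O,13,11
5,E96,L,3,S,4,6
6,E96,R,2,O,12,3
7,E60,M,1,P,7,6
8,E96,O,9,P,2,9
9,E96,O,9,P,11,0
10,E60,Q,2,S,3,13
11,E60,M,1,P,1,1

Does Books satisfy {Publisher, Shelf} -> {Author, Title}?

No

(Publisher=E96, Shelf=P): rows 1, 8, 9 → {Author,Title} = (O, 9), (O, 9), (O, 9) ✓
(Publisher=E96, Shelf=O): rows 2, 4, 6 → {Author,Title} takes values {(J, 4), (S, 6), (R, 2)} — violation
(Publisher=E96, Shelf=S): rows 3, 5 → {Author,Title} = (L, 3), (L, 3) ✓
(Publisher=E60, Shelf=P): rows 7, 11 → {Author,Title} = (M, 1), (M, 1) ✓
(Publisher=E60, Shelf=S): row 10 → {Author,Title} = (Q, 2) ✓
Two rows agree on {Publisher, Shelf} but differ on {Author, Title}, so {Publisher, Shelf} -> {Author, Title} does not hold.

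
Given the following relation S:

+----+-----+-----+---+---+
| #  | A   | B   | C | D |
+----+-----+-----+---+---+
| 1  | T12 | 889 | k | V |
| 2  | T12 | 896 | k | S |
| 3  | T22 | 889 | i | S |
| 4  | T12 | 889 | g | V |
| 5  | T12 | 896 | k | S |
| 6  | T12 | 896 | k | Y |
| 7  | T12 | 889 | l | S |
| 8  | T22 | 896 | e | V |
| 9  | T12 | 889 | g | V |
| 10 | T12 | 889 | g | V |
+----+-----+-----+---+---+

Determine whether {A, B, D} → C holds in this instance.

(A=T12, B=889, D=V): rows 1, 4, 9, 10 → C takes values {k, g} — violation
(A=T12, B=896, D=S): rows 2, 5 → C = k, k ✓
(A=T22, B=889, D=S): row 3 → C = i ✓
(A=T12, B=896, D=Y): row 6 → C = k ✓
(A=T12, B=889, D=S): row 7 → C = l ✓
(A=T22, B=896, D=V): row 8 → C = e ✓
Two rows agree on {A, B, D} but differ on C, so {A, B, D} → C does not hold.

No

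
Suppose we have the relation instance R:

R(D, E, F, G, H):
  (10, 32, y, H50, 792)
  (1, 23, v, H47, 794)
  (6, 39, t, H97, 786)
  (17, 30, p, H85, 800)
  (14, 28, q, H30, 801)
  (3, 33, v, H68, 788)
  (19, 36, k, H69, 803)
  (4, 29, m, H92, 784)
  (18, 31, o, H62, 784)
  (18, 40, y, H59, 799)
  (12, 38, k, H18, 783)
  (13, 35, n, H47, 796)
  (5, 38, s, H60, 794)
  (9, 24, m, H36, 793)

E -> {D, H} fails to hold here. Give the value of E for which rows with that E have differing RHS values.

38

E=32: 1 row → {D,H} = (10, 792) ✓
E=23: 1 row → {D,H} = (1, 794) ✓
E=39: 1 row → {D,H} = (6, 786) ✓
E=30: 1 row → {D,H} = (17, 800) ✓
E=28: 1 row → {D,H} = (14, 801) ✓
E=33: 1 row → {D,H} = (3, 788) ✓
E=36: 1 row → {D,H} = (19, 803) ✓
E=29: 1 row → {D,H} = (4, 784) ✓
E=31: 1 row → {D,H} = (18, 784) ✓
E=40: 1 row → {D,H} = (18, 799) ✓
E=38: 2 rows → {D,H} takes values {(12, 783), (5, 794)} — violation
E=35: 1 row → {D,H} = (13, 796) ✓
E=24: 1 row → {D,H} = (9, 793) ✓
The only E value with inconsistent RHS is E=38.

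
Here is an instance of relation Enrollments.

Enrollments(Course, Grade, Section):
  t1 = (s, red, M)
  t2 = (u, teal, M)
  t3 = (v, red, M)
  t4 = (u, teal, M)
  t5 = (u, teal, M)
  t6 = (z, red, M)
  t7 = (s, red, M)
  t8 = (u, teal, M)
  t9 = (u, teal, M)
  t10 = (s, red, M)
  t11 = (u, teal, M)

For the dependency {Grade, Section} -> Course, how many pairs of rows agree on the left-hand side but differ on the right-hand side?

7

(Grade=red, Section=M): violating pairs (1,3), (1,6), (3,6), (3,7), (3,10), (6,7), (6,10) — 7 pairs.
(Grade=teal, Section=M): all 6 rows agree on Course — 0 pairs.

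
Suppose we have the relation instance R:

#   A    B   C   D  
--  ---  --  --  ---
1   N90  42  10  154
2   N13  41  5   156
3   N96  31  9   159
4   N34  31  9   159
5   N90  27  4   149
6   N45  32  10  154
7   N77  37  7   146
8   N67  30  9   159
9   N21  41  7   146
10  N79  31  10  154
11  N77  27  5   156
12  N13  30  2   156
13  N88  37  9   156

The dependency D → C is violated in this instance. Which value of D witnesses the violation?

D=154: rows 1, 6, 10 → C = 10, 10, 10 ✓
D=156: rows 2, 11, 12, 13 → C takes values {5, 2, 9} — violation
D=159: rows 3, 4, 8 → C = 9, 9, 9 ✓
D=149: row 5 → C = 4 ✓
D=146: rows 7, 9 → C = 7, 7 ✓
The only D value with inconsistent C is D=156.

156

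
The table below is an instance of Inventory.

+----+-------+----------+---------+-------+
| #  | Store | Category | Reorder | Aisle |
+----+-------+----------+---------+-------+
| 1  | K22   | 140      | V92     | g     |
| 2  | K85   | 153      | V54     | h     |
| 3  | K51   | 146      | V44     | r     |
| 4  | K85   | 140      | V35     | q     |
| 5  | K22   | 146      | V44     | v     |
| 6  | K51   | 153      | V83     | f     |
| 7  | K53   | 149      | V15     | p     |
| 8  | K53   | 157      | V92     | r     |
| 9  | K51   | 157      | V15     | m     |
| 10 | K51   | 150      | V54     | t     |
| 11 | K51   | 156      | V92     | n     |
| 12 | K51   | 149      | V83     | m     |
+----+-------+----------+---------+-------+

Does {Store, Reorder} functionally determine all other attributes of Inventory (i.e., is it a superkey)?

Rows 6 and 12 have the same {Store, Reorder} value (Store=K51, Reorder=V83) but are distinct tuples, so {Store, Reorder} does not determine every attribute — not a superkey.

No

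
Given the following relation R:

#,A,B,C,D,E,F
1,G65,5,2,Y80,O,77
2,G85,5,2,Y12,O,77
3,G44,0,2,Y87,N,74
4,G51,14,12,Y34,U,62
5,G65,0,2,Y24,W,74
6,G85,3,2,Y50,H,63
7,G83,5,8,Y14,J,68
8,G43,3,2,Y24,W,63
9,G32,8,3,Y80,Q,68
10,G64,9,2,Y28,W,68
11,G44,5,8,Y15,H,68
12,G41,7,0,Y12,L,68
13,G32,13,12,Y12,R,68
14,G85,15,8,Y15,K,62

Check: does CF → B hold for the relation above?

(C=2, F=77): rows 1, 2 → B = 5, 5 ✓
(C=2, F=74): rows 3, 5 → B = 0, 0 ✓
(C=12, F=62): row 4 → B = 14 ✓
(C=2, F=63): rows 6, 8 → B = 3, 3 ✓
(C=8, F=68): rows 7, 11 → B = 5, 5 ✓
(C=3, F=68): row 9 → B = 8 ✓
(C=2, F=68): row 10 → B = 9 ✓
(C=0, F=68): row 12 → B = 7 ✓
(C=12, F=68): row 13 → B = 13 ✓
(C=8, F=62): row 14 → B = 15 ✓
Every CF value is associated with a single B value, so CF → B holds.

Yes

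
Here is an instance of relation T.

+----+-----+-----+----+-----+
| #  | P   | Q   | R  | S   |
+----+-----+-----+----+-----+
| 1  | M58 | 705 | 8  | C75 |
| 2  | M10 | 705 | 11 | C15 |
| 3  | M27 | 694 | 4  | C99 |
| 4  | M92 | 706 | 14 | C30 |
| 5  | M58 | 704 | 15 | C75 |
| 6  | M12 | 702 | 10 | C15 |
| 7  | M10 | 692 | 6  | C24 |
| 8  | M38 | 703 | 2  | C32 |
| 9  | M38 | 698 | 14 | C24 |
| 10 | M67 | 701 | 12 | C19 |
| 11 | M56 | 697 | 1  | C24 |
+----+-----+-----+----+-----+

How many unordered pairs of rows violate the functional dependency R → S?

1

R=14: violating pairs (4,9) — 1 pair.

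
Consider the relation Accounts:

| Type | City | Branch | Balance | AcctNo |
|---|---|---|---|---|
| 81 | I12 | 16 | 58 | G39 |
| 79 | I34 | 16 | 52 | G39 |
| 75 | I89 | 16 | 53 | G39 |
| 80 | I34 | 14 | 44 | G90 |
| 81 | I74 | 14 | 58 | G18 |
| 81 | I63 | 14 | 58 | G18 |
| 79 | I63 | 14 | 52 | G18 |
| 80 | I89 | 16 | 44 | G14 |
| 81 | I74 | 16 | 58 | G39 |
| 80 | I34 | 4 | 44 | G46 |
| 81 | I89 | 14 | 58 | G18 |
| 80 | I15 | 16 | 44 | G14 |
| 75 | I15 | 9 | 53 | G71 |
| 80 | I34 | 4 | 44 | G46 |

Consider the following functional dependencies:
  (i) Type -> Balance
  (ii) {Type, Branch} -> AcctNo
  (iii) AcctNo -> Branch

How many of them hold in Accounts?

(i) Type -> Balance: every LHS value maps to a single RHS value — holds.
(ii) {Type, Branch} -> AcctNo: every LHS value maps to a single RHS value — holds.
(iii) AcctNo -> Branch: every LHS value maps to a single RHS value — holds.
3 of the 3 dependencies hold.

3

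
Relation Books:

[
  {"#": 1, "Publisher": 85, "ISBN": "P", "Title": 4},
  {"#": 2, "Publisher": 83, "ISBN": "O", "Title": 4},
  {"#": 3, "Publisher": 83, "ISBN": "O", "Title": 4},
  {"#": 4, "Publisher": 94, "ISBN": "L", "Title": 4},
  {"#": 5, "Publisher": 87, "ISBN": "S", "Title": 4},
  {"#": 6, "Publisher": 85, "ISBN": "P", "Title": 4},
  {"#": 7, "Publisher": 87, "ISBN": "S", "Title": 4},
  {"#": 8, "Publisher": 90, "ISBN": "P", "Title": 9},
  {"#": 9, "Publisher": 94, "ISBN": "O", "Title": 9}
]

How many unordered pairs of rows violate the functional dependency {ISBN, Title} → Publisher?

(ISBN=P, Title=4): all 2 rows agree on Publisher — 0 pairs.
(ISBN=O, Title=4): all 2 rows agree on Publisher — 0 pairs.
(ISBN=S, Title=4): all 2 rows agree on Publisher — 0 pairs.

0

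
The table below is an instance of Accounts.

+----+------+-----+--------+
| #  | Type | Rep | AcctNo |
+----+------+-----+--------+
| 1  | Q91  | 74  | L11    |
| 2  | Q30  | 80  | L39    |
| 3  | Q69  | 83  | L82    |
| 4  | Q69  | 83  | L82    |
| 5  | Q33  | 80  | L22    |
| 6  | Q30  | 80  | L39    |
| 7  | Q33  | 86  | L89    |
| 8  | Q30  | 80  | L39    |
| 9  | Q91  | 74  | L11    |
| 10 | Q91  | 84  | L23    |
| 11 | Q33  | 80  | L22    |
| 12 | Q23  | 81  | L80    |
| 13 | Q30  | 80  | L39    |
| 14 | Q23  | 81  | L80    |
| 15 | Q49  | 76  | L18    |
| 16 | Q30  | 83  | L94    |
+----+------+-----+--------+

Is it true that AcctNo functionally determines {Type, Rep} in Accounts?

Yes

AcctNo=L11: rows 1, 9 → {Type,Rep} = (Q91, 74), (Q91, 74) ✓
AcctNo=L39: rows 2, 6, 8, 13 → {Type,Rep} = (Q30, 80), (Q30, 80), (Q30, 80), (Q30, 80) ✓
AcctNo=L82: rows 3, 4 → {Type,Rep} = (Q69, 83), (Q69, 83) ✓
AcctNo=L22: rows 5, 11 → {Type,Rep} = (Q33, 80), (Q33, 80) ✓
AcctNo=L89: row 7 → {Type,Rep} = (Q33, 86) ✓
AcctNo=L23: row 10 → {Type,Rep} = (Q91, 84) ✓
AcctNo=L80: rows 12, 14 → {Type,Rep} = (Q23, 81), (Q23, 81) ✓
AcctNo=L18: row 15 → {Type,Rep} = (Q49, 76) ✓
AcctNo=L94: row 16 → {Type,Rep} = (Q30, 83) ✓
Every AcctNo value is associated with a single {Type, Rep} value, so AcctNo → {Type, Rep} holds.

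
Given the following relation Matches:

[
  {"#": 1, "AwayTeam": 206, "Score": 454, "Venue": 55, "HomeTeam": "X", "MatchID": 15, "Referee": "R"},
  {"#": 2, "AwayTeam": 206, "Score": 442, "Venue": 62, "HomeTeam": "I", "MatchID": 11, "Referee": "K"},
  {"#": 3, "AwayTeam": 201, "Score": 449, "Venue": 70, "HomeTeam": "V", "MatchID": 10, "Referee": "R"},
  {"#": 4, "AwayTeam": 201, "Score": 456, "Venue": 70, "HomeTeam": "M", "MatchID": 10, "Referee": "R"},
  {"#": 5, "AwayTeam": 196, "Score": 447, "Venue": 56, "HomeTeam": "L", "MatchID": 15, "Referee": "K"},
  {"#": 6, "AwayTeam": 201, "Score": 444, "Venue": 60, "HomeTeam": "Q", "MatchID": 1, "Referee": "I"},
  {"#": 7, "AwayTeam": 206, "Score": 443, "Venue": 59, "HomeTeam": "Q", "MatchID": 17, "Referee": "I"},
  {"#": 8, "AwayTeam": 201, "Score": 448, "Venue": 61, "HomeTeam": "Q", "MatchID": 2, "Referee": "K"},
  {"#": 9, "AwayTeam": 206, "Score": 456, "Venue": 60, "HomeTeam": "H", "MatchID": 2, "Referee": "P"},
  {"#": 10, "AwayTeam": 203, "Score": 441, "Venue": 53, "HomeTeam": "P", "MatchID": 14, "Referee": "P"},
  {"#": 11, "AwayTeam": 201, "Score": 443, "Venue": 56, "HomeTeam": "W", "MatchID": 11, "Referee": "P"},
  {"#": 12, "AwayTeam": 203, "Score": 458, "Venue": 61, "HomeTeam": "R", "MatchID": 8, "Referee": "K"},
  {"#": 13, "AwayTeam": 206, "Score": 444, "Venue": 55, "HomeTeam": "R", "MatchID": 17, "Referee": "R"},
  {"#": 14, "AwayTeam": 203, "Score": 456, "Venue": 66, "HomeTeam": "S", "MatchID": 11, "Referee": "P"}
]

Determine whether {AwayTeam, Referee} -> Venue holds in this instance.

(AwayTeam=206, Referee=R): rows 1, 13 → Venue = 55, 55 ✓
(AwayTeam=206, Referee=K): row 2 → Venue = 62 ✓
(AwayTeam=201, Referee=R): rows 3, 4 → Venue = 70, 70 ✓
(AwayTeam=196, Referee=K): row 5 → Venue = 56 ✓
(AwayTeam=201, Referee=I): row 6 → Venue = 60 ✓
(AwayTeam=206, Referee=I): row 7 → Venue = 59 ✓
(AwayTeam=201, Referee=K): row 8 → Venue = 61 ✓
(AwayTeam=206, Referee=P): row 9 → Venue = 60 ✓
(AwayTeam=203, Referee=P): rows 10, 14 → Venue takes values {53, 66} — violation
(AwayTeam=201, Referee=P): row 11 → Venue = 56 ✓
(AwayTeam=203, Referee=K): row 12 → Venue = 61 ✓
Two rows agree on {AwayTeam, Referee} but differ on Venue, so {AwayTeam, Referee} -> Venue does not hold.

No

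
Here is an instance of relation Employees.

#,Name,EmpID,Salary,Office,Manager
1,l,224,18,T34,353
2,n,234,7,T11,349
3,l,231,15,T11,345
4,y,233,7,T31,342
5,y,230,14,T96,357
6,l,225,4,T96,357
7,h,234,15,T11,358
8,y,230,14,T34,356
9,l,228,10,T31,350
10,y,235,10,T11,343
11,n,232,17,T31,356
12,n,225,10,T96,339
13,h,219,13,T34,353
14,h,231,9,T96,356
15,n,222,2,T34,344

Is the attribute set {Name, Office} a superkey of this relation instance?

Yes

All 15 rows have distinct {Name, Office} values, so {Name, Office} → (all attributes) holds and {Name, Office} is a superkey.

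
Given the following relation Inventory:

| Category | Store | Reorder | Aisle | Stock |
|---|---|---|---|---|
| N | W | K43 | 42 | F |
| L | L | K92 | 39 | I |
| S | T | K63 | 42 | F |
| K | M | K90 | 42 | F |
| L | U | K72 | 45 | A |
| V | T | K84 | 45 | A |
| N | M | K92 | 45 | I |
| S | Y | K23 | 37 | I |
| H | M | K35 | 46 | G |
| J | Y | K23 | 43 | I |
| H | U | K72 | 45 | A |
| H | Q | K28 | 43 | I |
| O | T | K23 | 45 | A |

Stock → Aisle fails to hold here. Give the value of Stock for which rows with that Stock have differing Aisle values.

I

Stock=F: 3 rows → Aisle = 42, 42, 42 ✓
Stock=I: 5 rows → Aisle takes values {39, 45, 37, 43} — violation
Stock=A: 4 rows → Aisle = 45, 45, 45, 45 ✓
Stock=G: 1 row → Aisle = 46 ✓
The only Stock value with inconsistent Aisle is Stock=I.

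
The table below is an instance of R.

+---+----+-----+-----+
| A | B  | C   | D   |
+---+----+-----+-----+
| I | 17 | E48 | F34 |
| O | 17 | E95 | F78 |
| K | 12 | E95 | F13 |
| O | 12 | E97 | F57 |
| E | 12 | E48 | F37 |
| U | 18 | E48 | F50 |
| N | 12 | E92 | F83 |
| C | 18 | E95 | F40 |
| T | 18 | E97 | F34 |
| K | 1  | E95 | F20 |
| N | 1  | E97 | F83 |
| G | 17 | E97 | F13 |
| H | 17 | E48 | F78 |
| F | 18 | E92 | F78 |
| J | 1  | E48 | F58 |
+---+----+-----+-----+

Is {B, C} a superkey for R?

No

Two distinct rows share (B=17, C=E48), so {B, C} does not determine every attribute — not a superkey.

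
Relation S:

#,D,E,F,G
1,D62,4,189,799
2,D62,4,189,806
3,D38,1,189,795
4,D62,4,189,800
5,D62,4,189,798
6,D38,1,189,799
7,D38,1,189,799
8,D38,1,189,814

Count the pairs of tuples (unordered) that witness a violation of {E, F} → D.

(E=4, F=189): all 4 rows agree on D — 0 pairs.
(E=1, F=189): all 4 rows agree on D — 0 pairs.

0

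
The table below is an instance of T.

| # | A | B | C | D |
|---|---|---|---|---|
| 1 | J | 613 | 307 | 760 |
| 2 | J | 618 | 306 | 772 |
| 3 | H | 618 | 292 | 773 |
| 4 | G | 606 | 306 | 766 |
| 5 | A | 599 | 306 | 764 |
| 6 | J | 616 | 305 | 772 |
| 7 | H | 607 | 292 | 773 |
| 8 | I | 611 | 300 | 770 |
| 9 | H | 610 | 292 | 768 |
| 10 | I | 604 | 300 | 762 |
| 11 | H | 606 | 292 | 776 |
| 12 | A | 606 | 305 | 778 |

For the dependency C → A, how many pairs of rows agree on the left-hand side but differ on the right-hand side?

4

C=306: violating pairs (2,4), (2,5), (4,5) — 3 pairs.
C=292: all 4 rows agree on A — 0 pairs.
C=305: violating pairs (6,12) — 1 pair.
C=300: all 2 rows agree on A — 0 pairs.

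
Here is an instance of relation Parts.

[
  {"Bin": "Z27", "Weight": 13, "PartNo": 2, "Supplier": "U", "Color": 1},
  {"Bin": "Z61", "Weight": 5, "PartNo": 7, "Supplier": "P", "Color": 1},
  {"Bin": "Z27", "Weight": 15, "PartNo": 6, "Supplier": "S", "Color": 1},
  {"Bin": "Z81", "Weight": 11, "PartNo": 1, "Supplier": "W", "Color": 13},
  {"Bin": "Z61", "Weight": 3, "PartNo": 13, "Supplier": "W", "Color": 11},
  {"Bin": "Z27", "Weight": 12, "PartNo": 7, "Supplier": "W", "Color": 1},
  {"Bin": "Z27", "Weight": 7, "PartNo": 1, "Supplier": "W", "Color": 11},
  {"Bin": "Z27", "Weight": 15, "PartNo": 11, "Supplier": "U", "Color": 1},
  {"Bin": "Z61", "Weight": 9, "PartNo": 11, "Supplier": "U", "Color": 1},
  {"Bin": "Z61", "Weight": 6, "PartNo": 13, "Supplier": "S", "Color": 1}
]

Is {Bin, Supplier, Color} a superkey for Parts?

Two distinct rows share (Bin=Z27, Supplier=U, Color=1), so {Bin, Supplier, Color} does not determine every attribute — not a superkey.

No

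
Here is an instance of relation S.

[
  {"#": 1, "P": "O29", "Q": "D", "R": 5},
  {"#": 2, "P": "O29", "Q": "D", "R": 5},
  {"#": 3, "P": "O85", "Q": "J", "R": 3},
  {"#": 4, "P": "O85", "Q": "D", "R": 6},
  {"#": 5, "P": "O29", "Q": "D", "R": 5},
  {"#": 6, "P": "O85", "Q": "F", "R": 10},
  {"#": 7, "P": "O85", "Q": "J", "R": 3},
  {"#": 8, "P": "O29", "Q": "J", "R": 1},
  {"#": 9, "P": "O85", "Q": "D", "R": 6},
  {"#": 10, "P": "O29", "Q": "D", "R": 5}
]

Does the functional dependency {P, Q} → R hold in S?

Yes

(P=O29, Q=D): rows 1, 2, 5, 10 → R = 5, 5, 5, 5 ✓
(P=O85, Q=J): rows 3, 7 → R = 3, 3 ✓
(P=O85, Q=D): rows 4, 9 → R = 6, 6 ✓
(P=O85, Q=F): row 6 → R = 10 ✓
(P=O29, Q=J): row 8 → R = 1 ✓
Every {P, Q} value is associated with a single R value, so {P, Q} → R holds.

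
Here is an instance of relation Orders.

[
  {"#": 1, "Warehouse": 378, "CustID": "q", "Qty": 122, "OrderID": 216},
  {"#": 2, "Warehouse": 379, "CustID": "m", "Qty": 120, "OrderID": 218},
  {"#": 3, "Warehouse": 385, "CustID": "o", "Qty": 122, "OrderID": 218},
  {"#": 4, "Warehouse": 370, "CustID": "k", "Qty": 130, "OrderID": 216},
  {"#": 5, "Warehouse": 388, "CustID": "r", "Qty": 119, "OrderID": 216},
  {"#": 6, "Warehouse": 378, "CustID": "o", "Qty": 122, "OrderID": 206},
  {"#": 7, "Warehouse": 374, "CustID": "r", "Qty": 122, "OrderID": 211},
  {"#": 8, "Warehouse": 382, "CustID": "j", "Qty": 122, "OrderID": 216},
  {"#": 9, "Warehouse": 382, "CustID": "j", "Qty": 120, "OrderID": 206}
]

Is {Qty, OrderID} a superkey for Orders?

No

Rows 1 and 8 have the same {Qty, OrderID} value (Qty=122, OrderID=216) but are distinct tuples, so {Qty, OrderID} does not determine every attribute — not a superkey.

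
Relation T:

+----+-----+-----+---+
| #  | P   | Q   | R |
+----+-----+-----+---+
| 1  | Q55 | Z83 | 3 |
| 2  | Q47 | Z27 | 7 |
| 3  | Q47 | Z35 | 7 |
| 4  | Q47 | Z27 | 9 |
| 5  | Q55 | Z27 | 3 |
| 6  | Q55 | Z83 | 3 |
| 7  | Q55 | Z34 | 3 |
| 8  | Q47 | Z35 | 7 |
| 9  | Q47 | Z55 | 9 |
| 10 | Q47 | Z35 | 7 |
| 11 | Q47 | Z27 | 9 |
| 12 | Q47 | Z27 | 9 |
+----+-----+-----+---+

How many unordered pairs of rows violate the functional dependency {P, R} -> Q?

(P=Q55, R=3): violating pairs (1,5), (1,7), (5,6), (5,7), (6,7) — 5 pairs.
(P=Q47, R=7): violating pairs (2,3), (2,8), (2,10) — 3 pairs.
(P=Q47, R=9): violating pairs (4,9), (9,11), (9,12) — 3 pairs.

11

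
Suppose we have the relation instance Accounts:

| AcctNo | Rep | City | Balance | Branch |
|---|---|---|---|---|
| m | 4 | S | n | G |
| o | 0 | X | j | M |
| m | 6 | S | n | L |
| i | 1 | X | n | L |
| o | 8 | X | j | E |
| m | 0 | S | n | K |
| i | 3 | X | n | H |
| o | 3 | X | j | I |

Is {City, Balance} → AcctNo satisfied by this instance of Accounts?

(City=S, Balance=n): 3 rows → AcctNo = m, m, m ✓
(City=X, Balance=j): 3 rows → AcctNo = o, o, o ✓
(City=X, Balance=n): 2 rows → AcctNo = i, i ✓
Every {City, Balance} value is associated with a single AcctNo value, so {City, Balance} → AcctNo holds.

Yes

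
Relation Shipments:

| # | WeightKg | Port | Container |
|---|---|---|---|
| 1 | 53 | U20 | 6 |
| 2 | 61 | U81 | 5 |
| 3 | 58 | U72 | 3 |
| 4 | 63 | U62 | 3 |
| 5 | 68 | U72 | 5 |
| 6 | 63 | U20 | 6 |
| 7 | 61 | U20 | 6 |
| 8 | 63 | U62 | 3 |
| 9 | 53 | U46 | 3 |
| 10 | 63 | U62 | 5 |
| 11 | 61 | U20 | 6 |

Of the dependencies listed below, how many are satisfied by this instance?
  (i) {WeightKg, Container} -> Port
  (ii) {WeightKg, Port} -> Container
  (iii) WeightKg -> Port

(i) {WeightKg, Container} -> Port: every LHS value maps to a single RHS value — holds.
(ii) {WeightKg, Port} -> Container: (WeightKg=63, Port=U62): rows 4, 8, 10 → Container takes values {3, 5} — violation — fails.
(iii) WeightKg -> Port: WeightKg=53: rows 1, 9 → Port takes values {U20, U46} — violation; WeightKg=61: rows 2, 7, 11 → Port takes values {U81, U20} — violation; WeightKg=63: rows 4, 6, 8, 10 → Port takes values {U62, U20} — violation — fails.
1 of the 3 dependencies holds.

1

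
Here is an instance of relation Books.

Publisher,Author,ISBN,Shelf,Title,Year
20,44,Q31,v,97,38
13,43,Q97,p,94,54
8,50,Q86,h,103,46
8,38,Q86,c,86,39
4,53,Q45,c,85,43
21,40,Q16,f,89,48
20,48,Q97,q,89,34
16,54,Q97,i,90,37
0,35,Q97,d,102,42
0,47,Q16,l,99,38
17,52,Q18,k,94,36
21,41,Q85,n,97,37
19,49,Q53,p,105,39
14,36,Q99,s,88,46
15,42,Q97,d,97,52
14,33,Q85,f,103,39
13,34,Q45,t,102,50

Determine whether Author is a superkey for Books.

Yes

All 17 rows have distinct Author values, so Author → (all attributes) holds and Author is a superkey.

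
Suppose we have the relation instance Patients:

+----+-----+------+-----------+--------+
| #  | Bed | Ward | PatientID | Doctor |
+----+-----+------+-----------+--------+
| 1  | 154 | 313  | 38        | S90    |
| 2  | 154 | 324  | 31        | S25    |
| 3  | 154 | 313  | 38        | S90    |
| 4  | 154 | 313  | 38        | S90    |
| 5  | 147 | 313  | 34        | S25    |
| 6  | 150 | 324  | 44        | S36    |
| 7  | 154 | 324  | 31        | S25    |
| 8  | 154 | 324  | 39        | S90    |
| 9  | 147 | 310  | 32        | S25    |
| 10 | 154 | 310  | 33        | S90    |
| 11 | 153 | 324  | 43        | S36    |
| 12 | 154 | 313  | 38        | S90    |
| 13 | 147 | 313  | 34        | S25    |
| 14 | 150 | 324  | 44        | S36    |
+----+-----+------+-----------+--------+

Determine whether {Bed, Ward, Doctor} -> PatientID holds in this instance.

(Bed=154, Ward=313, Doctor=S90): rows 1, 3, 4, 12 → PatientID = 38, 38, 38, 38 ✓
(Bed=154, Ward=324, Doctor=S25): rows 2, 7 → PatientID = 31, 31 ✓
(Bed=147, Ward=313, Doctor=S25): rows 5, 13 → PatientID = 34, 34 ✓
(Bed=150, Ward=324, Doctor=S36): rows 6, 14 → PatientID = 44, 44 ✓
(Bed=154, Ward=324, Doctor=S90): row 8 → PatientID = 39 ✓
(Bed=147, Ward=310, Doctor=S25): row 9 → PatientID = 32 ✓
(Bed=154, Ward=310, Doctor=S90): row 10 → PatientID = 33 ✓
(Bed=153, Ward=324, Doctor=S36): row 11 → PatientID = 43 ✓
Every {Bed, Ward, Doctor} value is associated with a single PatientID value, so {Bed, Ward, Doctor} -> PatientID holds.

Yes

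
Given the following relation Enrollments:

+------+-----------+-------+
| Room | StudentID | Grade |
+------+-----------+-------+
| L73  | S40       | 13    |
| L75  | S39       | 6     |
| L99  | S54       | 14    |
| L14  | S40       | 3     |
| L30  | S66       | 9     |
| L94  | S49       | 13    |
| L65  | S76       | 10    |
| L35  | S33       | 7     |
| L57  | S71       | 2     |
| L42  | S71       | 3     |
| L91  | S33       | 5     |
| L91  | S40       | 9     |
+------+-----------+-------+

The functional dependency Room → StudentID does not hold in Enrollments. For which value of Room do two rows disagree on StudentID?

L91

Room=L73: 1 row → StudentID = S40 ✓
Room=L75: 1 row → StudentID = S39 ✓
Room=L99: 1 row → StudentID = S54 ✓
Room=L14: 1 row → StudentID = S40 ✓
Room=L30: 1 row → StudentID = S66 ✓
Room=L94: 1 row → StudentID = S49 ✓
Room=L65: 1 row → StudentID = S76 ✓
Room=L35: 1 row → StudentID = S33 ✓
Room=L57: 1 row → StudentID = S71 ✓
Room=L42: 1 row → StudentID = S71 ✓
Room=L91: 2 rows → StudentID takes values {S33, S40} — violation
The only Room value with inconsistent StudentID is Room=L91.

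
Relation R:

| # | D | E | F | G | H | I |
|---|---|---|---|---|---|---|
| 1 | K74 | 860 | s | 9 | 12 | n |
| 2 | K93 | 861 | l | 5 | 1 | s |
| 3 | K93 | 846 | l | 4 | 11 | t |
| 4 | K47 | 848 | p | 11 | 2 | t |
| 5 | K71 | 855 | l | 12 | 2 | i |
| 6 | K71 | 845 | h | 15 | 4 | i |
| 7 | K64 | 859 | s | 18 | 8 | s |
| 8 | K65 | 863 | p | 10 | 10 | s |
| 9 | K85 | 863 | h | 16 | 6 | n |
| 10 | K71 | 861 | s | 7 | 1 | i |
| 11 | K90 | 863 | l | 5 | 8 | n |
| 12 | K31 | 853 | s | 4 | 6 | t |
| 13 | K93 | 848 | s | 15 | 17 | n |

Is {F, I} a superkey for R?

Rows 1 and 13 have the same {F, I} value (F=s, I=n) but are distinct tuples, so {F, I} does not determine every attribute — not a superkey.

No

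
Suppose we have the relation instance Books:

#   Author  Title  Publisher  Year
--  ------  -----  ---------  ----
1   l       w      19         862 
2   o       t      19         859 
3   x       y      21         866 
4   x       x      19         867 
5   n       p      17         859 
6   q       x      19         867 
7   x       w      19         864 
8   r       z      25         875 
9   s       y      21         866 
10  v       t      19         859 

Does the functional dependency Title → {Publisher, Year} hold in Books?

Title=w: rows 1, 7 → {Publisher,Year} takes values {(19, 862), (19, 864)} — violation
Title=t: rows 2, 10 → {Publisher,Year} = (19, 859), (19, 859) ✓
Title=y: rows 3, 9 → {Publisher,Year} = (21, 866), (21, 866) ✓
Title=x: rows 4, 6 → {Publisher,Year} = (19, 867), (19, 867) ✓
Title=p: row 5 → {Publisher,Year} = (17, 859) ✓
Title=z: row 8 → {Publisher,Year} = (25, 875) ✓
Two rows agree on Title but differ on {Publisher, Year}, so Title → {Publisher, Year} does not hold.

No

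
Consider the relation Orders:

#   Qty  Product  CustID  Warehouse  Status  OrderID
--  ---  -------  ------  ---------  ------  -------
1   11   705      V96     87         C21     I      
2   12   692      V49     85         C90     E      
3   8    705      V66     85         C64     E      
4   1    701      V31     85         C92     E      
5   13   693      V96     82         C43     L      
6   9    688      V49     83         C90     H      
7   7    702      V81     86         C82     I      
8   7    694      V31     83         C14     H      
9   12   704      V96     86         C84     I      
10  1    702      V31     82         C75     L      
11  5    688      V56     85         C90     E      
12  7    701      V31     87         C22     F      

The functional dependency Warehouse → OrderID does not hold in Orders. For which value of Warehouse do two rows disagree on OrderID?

Warehouse=87: rows 1, 12 → OrderID takes values {I, F} — violation
Warehouse=85: rows 2, 3, 4, 11 → OrderID = E, E, E, E ✓
Warehouse=82: rows 5, 10 → OrderID = L, L ✓
Warehouse=83: rows 6, 8 → OrderID = H, H ✓
Warehouse=86: rows 7, 9 → OrderID = I, I ✓
The only Warehouse value with inconsistent OrderID is Warehouse=87.

87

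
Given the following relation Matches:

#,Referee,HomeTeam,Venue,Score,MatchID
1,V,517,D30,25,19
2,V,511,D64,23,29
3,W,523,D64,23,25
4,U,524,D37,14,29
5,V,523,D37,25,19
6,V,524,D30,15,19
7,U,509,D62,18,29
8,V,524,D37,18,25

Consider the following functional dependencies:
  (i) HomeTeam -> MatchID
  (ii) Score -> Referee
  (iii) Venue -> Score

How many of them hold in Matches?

0

(i) HomeTeam -> MatchID: HomeTeam=523: rows 3, 5 → MatchID takes values {25, 19} — violation; HomeTeam=524: rows 4, 6, 8 → MatchID takes values {29, 19, 25} — violation — fails.
(ii) Score -> Referee: Score=23: rows 2, 3 → Referee takes values {V, W} — violation; Score=18: rows 7, 8 → Referee takes values {U, V} — violation — fails.
(iii) Venue -> Score: Venue=D30: rows 1, 6 → Score takes values {25, 15} — violation; Venue=D37: rows 4, 5, 8 → Score takes values {14, 25, 18} — violation — fails.
None of the 3 dependencies hold.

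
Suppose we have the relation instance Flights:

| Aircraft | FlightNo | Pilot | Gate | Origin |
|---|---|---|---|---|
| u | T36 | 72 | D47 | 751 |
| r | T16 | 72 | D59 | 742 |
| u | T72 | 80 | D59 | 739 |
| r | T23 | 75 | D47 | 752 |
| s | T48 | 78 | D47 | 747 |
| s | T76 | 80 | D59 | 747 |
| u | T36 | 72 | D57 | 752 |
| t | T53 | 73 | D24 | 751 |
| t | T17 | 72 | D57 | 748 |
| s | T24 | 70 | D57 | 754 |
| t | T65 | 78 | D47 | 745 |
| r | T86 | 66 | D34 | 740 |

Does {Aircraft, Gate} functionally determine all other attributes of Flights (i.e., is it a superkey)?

All 12 rows have distinct {Aircraft, Gate} values, so {Aircraft, Gate} → (all attributes) holds and {Aircraft, Gate} is a superkey.

Yes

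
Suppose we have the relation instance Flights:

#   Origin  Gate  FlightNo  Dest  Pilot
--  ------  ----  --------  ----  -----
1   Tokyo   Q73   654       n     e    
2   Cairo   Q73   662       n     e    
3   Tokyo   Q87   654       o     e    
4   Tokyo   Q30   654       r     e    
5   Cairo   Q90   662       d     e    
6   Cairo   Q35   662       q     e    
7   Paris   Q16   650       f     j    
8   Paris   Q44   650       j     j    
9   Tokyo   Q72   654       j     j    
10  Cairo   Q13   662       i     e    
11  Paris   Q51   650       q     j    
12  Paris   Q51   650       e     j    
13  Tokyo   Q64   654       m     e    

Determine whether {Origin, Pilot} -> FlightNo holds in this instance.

(Origin=Tokyo, Pilot=e): rows 1, 3, 4, 13 → FlightNo = 654, 654, 654, 654 ✓
(Origin=Cairo, Pilot=e): rows 2, 5, 6, 10 → FlightNo = 662, 662, 662, 662 ✓
(Origin=Paris, Pilot=j): rows 7, 8, 11, 12 → FlightNo = 650, 650, 650, 650 ✓
(Origin=Tokyo, Pilot=j): row 9 → FlightNo = 654 ✓
Every {Origin, Pilot} value is associated with a single FlightNo value, so {Origin, Pilot} -> FlightNo holds.

Yes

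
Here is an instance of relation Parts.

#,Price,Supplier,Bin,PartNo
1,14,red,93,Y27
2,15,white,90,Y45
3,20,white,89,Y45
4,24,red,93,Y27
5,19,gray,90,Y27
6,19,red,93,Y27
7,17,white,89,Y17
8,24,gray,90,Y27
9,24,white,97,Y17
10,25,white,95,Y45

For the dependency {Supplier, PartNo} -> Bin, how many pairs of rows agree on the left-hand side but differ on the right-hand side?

(Supplier=red, PartNo=Y27): all 3 rows agree on Bin — 0 pairs.
(Supplier=white, PartNo=Y45): violating pairs (2,3), (2,10), (3,10) — 3 pairs.
(Supplier=gray, PartNo=Y27): all 2 rows agree on Bin — 0 pairs.
(Supplier=white, PartNo=Y17): violating pairs (7,9) — 1 pair.

4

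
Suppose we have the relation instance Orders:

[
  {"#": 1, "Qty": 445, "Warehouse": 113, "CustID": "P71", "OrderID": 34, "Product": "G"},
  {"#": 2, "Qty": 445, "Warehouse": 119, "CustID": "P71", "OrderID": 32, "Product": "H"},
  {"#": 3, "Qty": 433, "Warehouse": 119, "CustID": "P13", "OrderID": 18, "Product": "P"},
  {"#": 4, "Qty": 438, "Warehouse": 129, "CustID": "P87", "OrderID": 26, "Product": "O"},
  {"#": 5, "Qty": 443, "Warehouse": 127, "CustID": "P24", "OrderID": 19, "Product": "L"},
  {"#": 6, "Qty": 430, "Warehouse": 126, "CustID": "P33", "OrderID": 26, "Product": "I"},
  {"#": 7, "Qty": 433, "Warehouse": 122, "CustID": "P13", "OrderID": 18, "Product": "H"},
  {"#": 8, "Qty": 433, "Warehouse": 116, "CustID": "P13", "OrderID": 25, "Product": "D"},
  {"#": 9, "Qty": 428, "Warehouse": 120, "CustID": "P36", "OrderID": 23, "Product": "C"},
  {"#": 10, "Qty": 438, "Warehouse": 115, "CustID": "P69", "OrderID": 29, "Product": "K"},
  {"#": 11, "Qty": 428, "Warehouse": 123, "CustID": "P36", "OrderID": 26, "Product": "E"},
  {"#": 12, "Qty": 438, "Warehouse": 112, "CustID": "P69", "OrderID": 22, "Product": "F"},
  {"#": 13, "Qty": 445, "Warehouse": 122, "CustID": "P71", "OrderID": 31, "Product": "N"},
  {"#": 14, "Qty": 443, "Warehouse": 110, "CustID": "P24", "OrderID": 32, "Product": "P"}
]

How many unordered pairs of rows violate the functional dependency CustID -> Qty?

0

CustID=P71: all 3 rows agree on Qty — 0 pairs.
CustID=P13: all 3 rows agree on Qty — 0 pairs.
CustID=P24: all 2 rows agree on Qty — 0 pairs.
CustID=P36: all 2 rows agree on Qty — 0 pairs.
CustID=P69: all 2 rows agree on Qty — 0 pairs.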